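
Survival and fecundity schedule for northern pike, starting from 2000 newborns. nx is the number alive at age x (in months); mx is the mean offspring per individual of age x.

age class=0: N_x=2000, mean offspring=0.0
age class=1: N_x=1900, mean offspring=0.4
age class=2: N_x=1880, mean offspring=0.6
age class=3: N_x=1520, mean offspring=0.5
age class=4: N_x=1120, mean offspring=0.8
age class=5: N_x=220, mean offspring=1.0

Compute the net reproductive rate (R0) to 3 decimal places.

lx = nx/n0 = nx/2000: 1, 0.95, 0.94, 0.76, 0.56, 0.11
lx·mx by age: 0, 0.38, 0.564, 0.38, 0.448, 0.11
R0 = Σ lx·mx = 1.882 → 1.882

1.882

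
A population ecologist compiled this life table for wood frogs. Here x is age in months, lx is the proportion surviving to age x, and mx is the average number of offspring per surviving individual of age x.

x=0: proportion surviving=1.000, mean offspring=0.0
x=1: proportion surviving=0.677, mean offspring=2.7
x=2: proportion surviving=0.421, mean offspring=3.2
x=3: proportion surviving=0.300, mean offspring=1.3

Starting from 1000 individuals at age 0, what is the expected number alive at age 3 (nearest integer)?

300

Expected survivors = N0 · l_3 = 1000 × 0.300 = 300 → 300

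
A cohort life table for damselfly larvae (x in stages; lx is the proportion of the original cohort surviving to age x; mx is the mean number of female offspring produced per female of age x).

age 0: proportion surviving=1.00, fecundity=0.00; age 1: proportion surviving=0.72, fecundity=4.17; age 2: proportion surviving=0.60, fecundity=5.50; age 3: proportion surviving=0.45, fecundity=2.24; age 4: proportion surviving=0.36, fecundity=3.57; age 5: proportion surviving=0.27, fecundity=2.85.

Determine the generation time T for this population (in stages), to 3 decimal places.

lx·mx: 0, 3.0024, 3.3, 1.008, 1.2852, 0.7695 → R0 = 9.3651
x·lx·mx: 0, 3.0024, 6.6, 3.024, 5.1408, 3.8475 → Σ = 21.6147
T = 21.6147 / 9.3651 = 2.308005… → 2.308

2.308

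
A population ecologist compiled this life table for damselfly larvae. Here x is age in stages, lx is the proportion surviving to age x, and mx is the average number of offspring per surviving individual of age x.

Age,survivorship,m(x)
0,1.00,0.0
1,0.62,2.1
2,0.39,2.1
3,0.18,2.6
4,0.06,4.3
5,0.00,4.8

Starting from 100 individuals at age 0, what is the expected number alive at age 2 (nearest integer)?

Expected survivors = N0 · l_2 = 100 × 0.39 = 39 → 39

39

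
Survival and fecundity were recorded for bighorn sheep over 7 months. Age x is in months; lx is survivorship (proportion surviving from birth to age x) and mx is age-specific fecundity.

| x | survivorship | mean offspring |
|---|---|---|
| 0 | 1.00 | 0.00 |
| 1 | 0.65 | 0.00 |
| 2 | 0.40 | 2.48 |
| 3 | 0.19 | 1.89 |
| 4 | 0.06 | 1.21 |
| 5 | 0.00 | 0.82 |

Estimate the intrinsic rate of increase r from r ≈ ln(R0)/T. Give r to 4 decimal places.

R0 = Σ lx·mx = 0 + 0 + 0.992 + 0.3591 + 0.0726 + 0 = 1.4237
Σ x·lx·mx = 3.3517; T = 3.3517/1.4237 = 2.35422…
r ≈ ln(R0)/T = ln(1.4237)/2.35422… = 0.150054… → 0.1501

0.1501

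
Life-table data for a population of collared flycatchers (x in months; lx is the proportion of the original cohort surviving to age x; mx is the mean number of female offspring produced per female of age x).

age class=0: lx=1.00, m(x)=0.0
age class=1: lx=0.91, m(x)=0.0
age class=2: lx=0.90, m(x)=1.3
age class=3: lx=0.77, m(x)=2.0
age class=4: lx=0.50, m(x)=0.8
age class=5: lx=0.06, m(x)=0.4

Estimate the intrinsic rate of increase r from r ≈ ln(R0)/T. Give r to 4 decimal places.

R0 = Σ lx·mx = 0 + 0 + 1.17 + 1.54 + 0.4 + 0.024 = 3.134
Σ x·lx·mx = 8.68; T = 8.68/3.134 = 2.76962…
r ≈ ln(R0)/T = ln(3.134)/2.76962… = 0.412442… → 0.4124

0.4124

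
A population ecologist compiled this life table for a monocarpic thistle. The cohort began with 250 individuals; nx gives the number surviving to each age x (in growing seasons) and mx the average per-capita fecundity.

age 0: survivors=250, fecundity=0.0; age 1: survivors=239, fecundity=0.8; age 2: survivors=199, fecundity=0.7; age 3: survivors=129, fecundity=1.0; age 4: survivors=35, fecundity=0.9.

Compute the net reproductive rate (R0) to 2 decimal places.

lx = nx/n0 = nx/250: 1, 0.956, 0.796, 0.516, 0.14
lx·mx by age: 0, 0.7648, 0.5572, 0.516, 0.126
R0 = Σ lx·mx = 1.964 → 1.96

1.96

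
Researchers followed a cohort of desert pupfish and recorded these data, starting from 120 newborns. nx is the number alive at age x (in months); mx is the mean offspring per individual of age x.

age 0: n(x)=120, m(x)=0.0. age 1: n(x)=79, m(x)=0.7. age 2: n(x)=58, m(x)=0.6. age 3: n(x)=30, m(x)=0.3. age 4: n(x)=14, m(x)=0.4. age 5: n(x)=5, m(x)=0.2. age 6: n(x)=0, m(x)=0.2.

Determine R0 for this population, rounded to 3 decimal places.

0.881

lx = nx/n0 = nx/120: 1, 0.65833…, 0.48333…, 0.25, 0.11667…, 0.04167…, 0
lx·mx by age: 0, 0.460833…, 0.29…, 0.075, 0.046667…, 0.008333…, 0
R0 = Σ lx·mx = 0.880833… → 0.881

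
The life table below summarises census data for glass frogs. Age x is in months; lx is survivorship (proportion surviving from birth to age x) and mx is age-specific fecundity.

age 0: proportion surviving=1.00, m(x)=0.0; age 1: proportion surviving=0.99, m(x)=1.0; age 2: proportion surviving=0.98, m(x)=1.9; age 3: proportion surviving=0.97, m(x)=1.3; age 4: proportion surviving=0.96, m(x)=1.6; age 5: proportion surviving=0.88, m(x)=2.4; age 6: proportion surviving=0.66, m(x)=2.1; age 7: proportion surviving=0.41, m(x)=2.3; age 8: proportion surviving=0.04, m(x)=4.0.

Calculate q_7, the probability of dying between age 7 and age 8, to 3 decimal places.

0.902

q_7 = (l_7 − l_8) / l_7 = (0.41 − 0.04) / 0.41
     = 0.37 / 0.41 = 0.902439… → 0.902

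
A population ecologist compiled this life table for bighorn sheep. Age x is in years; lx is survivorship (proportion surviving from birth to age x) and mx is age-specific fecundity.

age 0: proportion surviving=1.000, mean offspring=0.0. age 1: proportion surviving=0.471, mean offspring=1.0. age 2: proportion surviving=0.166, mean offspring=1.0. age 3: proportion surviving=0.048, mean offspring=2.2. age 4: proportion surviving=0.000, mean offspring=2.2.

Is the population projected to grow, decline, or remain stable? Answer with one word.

declining

R0 = Σ lx·mx = 0 + 0.471 + 0.166 + 0.1056 + 0 = 0.7426
R0 < 1, so the population is declining.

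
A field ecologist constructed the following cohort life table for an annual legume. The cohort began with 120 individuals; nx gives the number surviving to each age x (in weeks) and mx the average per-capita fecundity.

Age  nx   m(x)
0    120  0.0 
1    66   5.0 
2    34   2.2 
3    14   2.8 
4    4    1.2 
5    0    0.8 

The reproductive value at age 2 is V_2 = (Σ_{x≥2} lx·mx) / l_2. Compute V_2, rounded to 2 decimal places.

3.49

lx = nx/n0 = nx/120: 1, 0.55, 0.28333…, 0.11667…, 0.03333…, 0
lx·mx for x ≥ 2: 0.623333…, 0.326667…, 0.04…, 0 → sum = 0.99…
V_2 = 0.99… / l_2 = 0.99… / 0.283333… = 3.494118… → 3.49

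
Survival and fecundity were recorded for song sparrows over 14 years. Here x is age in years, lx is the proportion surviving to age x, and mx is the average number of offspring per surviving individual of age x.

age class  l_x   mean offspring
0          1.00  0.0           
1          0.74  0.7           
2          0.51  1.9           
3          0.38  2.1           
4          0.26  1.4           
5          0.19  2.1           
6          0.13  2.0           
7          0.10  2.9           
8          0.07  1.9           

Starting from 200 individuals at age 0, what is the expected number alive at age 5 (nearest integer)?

38

Expected survivors = N0 · l_5 = 200 × 0.19 = 38 → 38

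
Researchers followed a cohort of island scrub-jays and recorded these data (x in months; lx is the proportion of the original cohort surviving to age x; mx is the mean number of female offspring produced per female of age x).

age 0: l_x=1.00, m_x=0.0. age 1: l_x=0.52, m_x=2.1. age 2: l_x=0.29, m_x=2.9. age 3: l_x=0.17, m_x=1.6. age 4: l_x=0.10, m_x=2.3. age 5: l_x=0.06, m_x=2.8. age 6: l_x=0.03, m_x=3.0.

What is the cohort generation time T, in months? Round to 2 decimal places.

lx·mx: 0, 1.092, 0.841, 0.272, 0.23, 0.168, 0.09 → R0 = 2.693
x·lx·mx: 0, 1.092, 1.682, 0.816, 0.92, 0.84, 0.54 → Σ = 5.89
T = 5.89 / 2.693 = 2.187152… → 2.19

2.19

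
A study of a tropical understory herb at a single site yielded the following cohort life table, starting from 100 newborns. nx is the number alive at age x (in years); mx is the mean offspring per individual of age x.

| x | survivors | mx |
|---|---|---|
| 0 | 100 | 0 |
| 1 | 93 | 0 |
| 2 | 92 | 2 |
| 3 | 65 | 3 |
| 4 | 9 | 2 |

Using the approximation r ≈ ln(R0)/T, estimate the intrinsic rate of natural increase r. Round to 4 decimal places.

0.5340

lx = nx/n0 = nx/100: 1, 0.93, 0.92, 0.65, 0.09
R0 = Σ lx·mx = 0 + 0 + 1.84 + 1.95 + 0.18 = 3.97
Σ x·lx·mx = 10.25; T = 10.25/3.97 = 2.58186…
r ≈ ln(R0)/T = ln(3.97)/2.58186… = 0.53402… → 0.5340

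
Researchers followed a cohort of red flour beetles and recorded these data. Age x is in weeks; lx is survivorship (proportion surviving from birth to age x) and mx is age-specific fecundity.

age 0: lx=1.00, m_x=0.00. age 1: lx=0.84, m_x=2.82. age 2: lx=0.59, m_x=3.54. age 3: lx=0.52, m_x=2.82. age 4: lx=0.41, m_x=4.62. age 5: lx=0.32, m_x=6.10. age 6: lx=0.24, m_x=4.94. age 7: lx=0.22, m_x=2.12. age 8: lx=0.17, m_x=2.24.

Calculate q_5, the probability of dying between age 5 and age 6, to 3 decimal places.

0.250

q_5 = (l_5 − l_6) / l_5 = (0.32 − 0.24) / 0.32
     = 0.08 / 0.32 = 0.25 → 0.250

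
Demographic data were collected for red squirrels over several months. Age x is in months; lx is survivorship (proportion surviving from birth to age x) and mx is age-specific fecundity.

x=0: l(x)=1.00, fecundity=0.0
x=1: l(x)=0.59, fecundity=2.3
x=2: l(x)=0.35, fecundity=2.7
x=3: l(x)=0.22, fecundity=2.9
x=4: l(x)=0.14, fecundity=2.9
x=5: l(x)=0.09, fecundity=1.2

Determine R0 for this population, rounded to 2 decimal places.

lx·mx by age: 0, 1.357, 0.945, 0.638, 0.406, 0.108
R0 = Σ lx·mx = 3.454 → 3.45

3.45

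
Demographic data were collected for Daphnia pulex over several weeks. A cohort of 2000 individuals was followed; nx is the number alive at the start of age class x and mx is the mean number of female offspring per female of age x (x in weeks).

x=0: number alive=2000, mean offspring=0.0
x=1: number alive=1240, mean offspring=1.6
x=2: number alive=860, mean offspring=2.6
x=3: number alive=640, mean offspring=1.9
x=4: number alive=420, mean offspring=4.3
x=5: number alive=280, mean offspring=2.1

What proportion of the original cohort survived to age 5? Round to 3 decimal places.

l_5 = n_5/n_0 = 280/2000 = 0.14 → 0.140

0.140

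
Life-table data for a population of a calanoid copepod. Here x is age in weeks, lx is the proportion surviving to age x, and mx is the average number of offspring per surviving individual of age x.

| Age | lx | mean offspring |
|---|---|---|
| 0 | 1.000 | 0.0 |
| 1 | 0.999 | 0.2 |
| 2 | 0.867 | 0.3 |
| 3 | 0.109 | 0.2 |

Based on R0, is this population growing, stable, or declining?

R0 = Σ lx·mx = 0 + 0.1998 + 0.2601 + 0.0218 = 0.4817
R0 < 1, so the population is declining.

declining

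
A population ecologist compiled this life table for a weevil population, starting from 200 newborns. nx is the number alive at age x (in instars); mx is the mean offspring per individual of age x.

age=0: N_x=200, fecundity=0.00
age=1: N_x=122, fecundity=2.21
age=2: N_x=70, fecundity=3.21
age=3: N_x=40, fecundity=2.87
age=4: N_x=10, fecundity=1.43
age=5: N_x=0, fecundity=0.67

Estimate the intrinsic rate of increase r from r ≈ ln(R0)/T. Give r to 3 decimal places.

lx = nx/n0 = nx/200: 1, 0.61, 0.35, 0.2, 0.05, 0
R0 = Σ lx·mx = 0 + 1.3481 + 1.1235 + 0.574 + 0.0715 + 0 = 3.1171
Σ x·lx·mx = 5.6031; T = 5.6031/3.1171 = 1.79754…
r ≈ ln(R0)/T = ln(3.1171)/1.79754… = 0.63248… → 0.632

0.632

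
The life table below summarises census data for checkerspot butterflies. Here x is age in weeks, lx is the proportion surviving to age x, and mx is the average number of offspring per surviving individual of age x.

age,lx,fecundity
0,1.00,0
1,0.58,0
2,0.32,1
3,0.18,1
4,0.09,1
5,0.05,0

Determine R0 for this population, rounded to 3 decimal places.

lx·mx by age: 0, 0, 0.32, 0.18, 0.09, 0
R0 = Σ lx·mx = 0.59 → 0.590

0.590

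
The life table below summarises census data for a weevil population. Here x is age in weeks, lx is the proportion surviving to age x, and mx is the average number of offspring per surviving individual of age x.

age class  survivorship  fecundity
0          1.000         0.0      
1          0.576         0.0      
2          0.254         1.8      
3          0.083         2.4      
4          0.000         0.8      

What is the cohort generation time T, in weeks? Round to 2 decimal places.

lx·mx: 0, 0, 0.4572, 0.1992, 0 → R0 = 0.6564
x·lx·mx: 0, 0, 0.9144, 0.5976, 0 → Σ = 1.512
T = 1.512 / 0.6564 = 2.303473… → 2.30

2.30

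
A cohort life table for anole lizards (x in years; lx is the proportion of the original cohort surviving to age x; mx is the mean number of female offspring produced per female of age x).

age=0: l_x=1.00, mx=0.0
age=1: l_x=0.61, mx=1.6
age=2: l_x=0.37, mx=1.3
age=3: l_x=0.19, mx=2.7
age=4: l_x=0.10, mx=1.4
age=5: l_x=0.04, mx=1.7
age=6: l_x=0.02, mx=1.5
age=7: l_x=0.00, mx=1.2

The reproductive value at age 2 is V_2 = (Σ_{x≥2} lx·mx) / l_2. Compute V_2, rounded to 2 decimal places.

lx·mx for x ≥ 2: 0.481, 0.513, 0.14, 0.068, 0.03, 0 → sum = 1.232
V_2 = 1.232 / l_2 = 1.232 / 0.37 = 3.32973… → 3.33

3.33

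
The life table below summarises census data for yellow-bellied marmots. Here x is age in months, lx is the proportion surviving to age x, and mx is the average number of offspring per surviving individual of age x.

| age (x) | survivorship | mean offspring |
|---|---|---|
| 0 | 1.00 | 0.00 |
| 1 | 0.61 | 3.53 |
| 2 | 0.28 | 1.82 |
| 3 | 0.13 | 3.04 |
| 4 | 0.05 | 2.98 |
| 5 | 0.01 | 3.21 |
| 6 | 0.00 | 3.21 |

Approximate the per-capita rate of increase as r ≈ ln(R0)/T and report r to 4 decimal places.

0.7444

R0 = Σ lx·mx = 0 + 2.1533 + 0.5096 + 0.3952 + 0.149 + 0.0321 + 0 = 3.2392
Σ x·lx·mx = 5.1146; T = 5.1146/3.2392 = 1.57897…
r ≈ ln(R0)/T = ln(3.2392)/1.57897… = 0.744363… → 0.7444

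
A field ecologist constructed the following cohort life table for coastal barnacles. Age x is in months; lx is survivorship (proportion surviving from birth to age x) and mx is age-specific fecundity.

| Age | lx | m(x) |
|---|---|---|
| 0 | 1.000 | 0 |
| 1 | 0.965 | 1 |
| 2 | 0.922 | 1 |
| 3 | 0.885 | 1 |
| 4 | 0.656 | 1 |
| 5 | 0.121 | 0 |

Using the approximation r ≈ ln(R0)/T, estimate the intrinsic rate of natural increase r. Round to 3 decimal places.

0.522

R0 = Σ lx·mx = 0 + 0.965 + 0.922 + 0.885 + 0.656 + 0 = 3.428
Σ x·lx·mx = 8.088; T = 8.088/3.428 = 2.35939…
r ≈ ln(R0)/T = ln(3.428)/2.35939… = 0.52216… → 0.522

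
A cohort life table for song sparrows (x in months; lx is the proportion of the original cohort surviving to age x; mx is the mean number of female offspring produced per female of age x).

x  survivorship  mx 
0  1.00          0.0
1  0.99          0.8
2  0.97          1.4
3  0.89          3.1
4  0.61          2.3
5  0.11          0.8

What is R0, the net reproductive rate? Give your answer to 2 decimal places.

6.40

lx·mx by age: 0, 0.792, 1.358, 2.759, 1.403, 0.088
R0 = Σ lx·mx = 6.4 → 6.40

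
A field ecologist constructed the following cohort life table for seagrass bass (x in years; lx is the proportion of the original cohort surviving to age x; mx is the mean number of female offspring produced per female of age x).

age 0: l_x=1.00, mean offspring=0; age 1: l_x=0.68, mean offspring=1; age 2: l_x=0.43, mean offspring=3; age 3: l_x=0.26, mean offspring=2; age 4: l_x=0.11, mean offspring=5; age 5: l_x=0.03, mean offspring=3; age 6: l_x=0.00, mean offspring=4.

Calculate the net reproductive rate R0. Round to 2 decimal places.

3.13

lx·mx by age: 0, 0.68, 1.29, 0.52, 0.55, 0.09, 0
R0 = Σ lx·mx = 3.13 → 3.13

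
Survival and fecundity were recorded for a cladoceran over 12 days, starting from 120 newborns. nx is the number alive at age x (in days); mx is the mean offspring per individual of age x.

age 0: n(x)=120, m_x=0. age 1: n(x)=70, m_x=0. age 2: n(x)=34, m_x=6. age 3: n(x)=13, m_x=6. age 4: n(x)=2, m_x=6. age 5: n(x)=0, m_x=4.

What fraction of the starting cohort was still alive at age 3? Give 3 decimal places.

0.108

l_3 = n_3/n_0 = 13/120 = 0.108333… → 0.108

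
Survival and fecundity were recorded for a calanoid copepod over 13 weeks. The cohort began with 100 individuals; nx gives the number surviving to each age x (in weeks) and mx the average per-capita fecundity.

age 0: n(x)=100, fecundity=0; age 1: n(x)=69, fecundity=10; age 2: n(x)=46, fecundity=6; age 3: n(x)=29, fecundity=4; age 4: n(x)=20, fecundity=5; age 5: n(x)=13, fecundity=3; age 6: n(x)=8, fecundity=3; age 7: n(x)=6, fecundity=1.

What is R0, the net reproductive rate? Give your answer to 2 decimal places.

12.51

lx = nx/n0 = nx/100: 1, 0.69, 0.46, 0.29, 0.2, 0.13, 0.08, 0.06
lx·mx by age: 0, 6.9, 2.76, 1.16, 1, 0.39, 0.24, 0.06
R0 = Σ lx·mx = 12.51 → 12.51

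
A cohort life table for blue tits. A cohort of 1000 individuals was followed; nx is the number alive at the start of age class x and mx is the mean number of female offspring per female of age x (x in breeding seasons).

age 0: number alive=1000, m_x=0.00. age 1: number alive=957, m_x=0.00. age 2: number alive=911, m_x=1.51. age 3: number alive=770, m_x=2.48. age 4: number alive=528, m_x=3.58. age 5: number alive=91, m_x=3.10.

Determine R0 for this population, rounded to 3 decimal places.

lx = nx/n0 = nx/1000: 1, 0.957, 0.911, 0.77, 0.528, 0.091
lx·mx by age: 0, 0, 1.37561, 1.9096, 1.89024, 0.2821
R0 = Σ lx·mx = 5.45755 → 5.458

5.458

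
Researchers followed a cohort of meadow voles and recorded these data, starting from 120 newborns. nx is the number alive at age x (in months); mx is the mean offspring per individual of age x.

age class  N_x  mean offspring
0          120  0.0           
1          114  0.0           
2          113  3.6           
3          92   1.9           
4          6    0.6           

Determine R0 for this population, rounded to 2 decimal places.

lx = nx/n0 = nx/120: 1, 0.95, 0.94167…, 0.76667…, 0.05
lx·mx by age: 0, 0, 3.39…, 1.456667…, 0.03
R0 = Σ lx·mx = 4.876667… → 4.88

4.88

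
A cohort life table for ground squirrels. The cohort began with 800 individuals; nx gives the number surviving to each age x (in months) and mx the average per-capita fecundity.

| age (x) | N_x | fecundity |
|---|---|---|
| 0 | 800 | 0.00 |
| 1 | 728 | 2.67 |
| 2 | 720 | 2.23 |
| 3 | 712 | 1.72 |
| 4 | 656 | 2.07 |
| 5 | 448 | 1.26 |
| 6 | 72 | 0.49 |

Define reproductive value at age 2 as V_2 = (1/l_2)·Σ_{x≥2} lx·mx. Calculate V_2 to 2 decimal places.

lx = nx/n0 = nx/800: 1, 0.91, 0.9, 0.89, 0.82, 0.56, 0.09
lx·mx for x ≥ 2: 2.007, 1.5308, 1.6974, 0.7056, 0.0441 → sum = 5.9849
V_2 = 5.9849 / l_2 = 5.9849 / 0.9 = 6.649889… → 6.65

6.65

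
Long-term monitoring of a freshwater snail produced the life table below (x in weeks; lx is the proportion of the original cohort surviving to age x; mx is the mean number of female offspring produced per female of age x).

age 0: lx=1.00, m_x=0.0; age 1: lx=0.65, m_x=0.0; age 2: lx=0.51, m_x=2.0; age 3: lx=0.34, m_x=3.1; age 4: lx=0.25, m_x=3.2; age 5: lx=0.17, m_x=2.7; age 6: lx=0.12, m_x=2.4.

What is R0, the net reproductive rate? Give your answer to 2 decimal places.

3.62

lx·mx by age: 0, 0, 1.02, 1.054, 0.8, 0.459, 0.288
R0 = Σ lx·mx = 3.621 → 3.62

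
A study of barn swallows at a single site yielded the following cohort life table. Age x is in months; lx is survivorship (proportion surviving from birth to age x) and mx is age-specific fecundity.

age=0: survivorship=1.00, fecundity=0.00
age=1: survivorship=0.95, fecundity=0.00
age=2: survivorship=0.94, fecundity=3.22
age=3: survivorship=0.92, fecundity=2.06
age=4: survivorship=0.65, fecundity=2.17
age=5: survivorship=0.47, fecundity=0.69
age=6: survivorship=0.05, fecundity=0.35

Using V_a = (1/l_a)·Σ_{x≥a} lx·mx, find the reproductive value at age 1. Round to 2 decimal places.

lx·mx for x ≥ 1: 0, 3.0268, 1.8952, 1.4105, 0.3243, 0.0175 → sum = 6.6743
V_1 = 6.6743 / l_1 = 6.6743 / 0.95 = 7.025579… → 7.03

7.03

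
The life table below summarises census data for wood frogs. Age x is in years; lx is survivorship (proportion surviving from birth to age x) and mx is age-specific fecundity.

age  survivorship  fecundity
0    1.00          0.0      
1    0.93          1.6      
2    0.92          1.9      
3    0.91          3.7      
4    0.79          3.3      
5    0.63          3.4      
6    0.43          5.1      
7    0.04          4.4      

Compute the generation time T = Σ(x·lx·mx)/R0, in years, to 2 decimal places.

3.69

lx·mx: 0, 1.488, 1.748, 3.367, 2.607, 2.142, 2.193, 0.176 → R0 = 13.721
x·lx·mx: 0, 1.488, 3.496, 10.101, 10.428, 10.71, 13.158, 1.232 → Σ = 50.613
T = 50.613 / 13.721 = 3.688725… → 3.69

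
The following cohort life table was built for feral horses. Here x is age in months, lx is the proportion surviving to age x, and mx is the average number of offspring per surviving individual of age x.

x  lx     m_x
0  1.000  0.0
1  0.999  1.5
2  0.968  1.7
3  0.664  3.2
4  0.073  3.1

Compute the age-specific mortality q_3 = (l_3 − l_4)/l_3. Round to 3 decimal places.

q_3 = (l_3 − l_4) / l_3 = (0.664 − 0.073) / 0.664
     = 0.591 / 0.664 = 0.89006… → 0.890

0.890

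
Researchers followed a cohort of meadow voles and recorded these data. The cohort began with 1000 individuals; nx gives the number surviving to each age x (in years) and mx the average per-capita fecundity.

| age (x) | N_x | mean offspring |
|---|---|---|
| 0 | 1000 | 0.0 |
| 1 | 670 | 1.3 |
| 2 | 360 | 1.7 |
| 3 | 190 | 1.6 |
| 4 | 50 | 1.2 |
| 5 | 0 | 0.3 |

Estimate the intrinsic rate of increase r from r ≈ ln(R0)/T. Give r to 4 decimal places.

lx = nx/n0 = nx/1000: 1, 0.67, 0.36, 0.19, 0.05, 0
R0 = Σ lx·mx = 0 + 0.871 + 0.612 + 0.304 + 0.06 + 0 = 1.847
Σ x·lx·mx = 3.247; T = 3.247/1.847 = 1.75799…
r ≈ ln(R0)/T = ln(1.847)/1.75799… = 0.349015… → 0.3490

0.3490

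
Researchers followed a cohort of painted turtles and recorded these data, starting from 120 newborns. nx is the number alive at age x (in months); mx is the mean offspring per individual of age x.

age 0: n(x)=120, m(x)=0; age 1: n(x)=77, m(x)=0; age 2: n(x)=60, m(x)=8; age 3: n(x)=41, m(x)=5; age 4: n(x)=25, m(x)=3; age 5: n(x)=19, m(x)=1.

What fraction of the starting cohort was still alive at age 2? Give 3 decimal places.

l_2 = n_2/n_0 = 60/120 = 0.5 → 0.500

0.500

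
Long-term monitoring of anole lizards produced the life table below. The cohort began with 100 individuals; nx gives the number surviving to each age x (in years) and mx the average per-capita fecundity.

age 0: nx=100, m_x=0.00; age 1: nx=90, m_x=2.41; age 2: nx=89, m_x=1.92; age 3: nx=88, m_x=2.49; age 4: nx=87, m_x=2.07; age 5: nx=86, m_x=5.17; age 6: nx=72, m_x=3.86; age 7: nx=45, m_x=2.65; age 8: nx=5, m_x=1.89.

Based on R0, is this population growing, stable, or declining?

growing

lx = nx/n0 = nx/100: 1, 0.9, 0.89, 0.88, 0.87, 0.86, 0.72, 0.45, 0.05
R0 = Σ lx·mx = 0 + 2.169 + 1.7088 + 2.1912 + 1.8009 + 4.4462 + 2.7792 + 1.1925 + 0.0945 = 16.3823
R0 > 1, so the population is growing.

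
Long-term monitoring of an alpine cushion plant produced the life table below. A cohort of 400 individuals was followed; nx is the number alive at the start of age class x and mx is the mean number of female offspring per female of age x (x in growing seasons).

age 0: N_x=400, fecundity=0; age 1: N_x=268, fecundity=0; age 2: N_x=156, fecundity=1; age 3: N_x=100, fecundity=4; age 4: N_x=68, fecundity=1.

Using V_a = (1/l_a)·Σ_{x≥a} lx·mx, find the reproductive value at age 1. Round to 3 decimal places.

2.328

lx = nx/n0 = nx/400: 1, 0.67, 0.39, 0.25, 0.17
lx·mx for x ≥ 1: 0, 0.39, 1, 0.17 → sum = 1.56
V_1 = 1.56 / l_1 = 1.56 / 0.67 = 2.328358… → 2.328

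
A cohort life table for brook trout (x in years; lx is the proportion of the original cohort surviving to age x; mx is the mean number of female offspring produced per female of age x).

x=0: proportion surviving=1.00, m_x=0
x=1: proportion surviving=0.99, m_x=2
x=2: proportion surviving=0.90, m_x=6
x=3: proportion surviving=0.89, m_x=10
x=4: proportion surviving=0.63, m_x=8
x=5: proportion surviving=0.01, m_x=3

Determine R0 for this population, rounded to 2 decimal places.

21.35

lx·mx by age: 0, 1.98, 5.4, 8.9, 5.04, 0.03
R0 = Σ lx·mx = 21.35 → 21.35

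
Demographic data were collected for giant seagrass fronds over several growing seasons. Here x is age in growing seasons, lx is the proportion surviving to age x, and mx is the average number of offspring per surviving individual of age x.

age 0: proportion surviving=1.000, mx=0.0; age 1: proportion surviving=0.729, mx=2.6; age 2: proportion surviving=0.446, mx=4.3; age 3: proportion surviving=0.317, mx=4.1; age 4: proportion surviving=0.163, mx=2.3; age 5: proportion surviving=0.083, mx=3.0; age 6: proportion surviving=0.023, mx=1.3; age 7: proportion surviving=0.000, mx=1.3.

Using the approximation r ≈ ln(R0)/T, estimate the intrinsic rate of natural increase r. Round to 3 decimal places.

R0 = Σ lx·mx = 0 + 1.8954 + 1.9178 + 1.2997 + 0.3749 + 0.249 + 0.0299 + 0 = 5.7667
Σ x·lx·mx = 12.5541; T = 12.5541/5.7667 = 2.177…
r ≈ ln(R0)/T = ln(5.7667)/2.177… = 0.80482… → 0.805

0.805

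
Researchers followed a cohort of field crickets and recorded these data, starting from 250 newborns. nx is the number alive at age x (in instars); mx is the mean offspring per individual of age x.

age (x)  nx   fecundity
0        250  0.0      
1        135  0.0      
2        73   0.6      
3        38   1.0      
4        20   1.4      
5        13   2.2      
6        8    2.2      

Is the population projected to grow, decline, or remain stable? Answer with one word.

lx = nx/n0 = nx/250: 1, 0.54, 0.292, 0.152, 0.08, 0.052, 0.032
R0 = Σ lx·mx = 0 + 0 + 0.1752 + 0.152 + 0.112 + 0.1144 + 0.0704 = 0.624
R0 < 1, so the population is declining.

declining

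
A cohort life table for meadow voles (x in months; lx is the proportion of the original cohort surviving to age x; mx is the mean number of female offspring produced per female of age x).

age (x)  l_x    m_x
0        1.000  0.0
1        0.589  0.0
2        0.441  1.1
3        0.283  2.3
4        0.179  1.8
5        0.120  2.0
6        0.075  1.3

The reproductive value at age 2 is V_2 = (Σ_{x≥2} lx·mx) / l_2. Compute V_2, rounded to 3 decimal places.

4.072

lx·mx for x ≥ 2: 0.4851, 0.6509, 0.3222, 0.24, 0.0975 → sum = 1.7957
V_2 = 1.7957 / l_2 = 1.7957 / 0.441 = 4.071882… → 4.072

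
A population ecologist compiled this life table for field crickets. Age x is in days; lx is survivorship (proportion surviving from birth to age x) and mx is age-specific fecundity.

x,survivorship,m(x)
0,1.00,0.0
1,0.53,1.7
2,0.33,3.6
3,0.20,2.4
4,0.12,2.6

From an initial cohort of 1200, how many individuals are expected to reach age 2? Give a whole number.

396

Expected survivors = N0 · l_2 = 1200 × 0.33 = 396 → 396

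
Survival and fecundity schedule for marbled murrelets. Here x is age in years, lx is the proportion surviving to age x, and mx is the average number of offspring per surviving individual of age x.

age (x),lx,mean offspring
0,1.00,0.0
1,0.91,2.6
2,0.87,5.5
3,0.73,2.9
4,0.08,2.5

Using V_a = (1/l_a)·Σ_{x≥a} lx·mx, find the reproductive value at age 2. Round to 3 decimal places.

8.163

lx·mx for x ≥ 2: 4.785, 2.117, 0.2 → sum = 7.102
V_2 = 7.102 / l_2 = 7.102 / 0.87 = 8.163218… → 8.163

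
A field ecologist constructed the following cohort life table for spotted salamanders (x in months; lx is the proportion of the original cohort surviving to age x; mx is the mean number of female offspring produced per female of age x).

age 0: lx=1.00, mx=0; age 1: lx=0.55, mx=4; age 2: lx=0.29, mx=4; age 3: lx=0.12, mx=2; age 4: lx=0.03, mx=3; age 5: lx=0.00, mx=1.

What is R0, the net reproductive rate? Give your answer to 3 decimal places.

3.690

lx·mx by age: 0, 2.2, 1.16, 0.24, 0.09, 0
R0 = Σ lx·mx = 3.69 → 3.690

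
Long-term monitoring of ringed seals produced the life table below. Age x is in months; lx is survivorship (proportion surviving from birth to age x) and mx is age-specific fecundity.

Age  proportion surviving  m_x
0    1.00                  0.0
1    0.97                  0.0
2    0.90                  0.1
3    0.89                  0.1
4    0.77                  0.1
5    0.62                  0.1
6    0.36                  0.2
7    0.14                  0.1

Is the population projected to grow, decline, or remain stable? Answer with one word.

R0 = Σ lx·mx = 0 + 0 + 0.09 + 0.089 + 0.077 + 0.062 + 0.072 + 0.014 = 0.404
R0 < 1, so the population is declining.

declining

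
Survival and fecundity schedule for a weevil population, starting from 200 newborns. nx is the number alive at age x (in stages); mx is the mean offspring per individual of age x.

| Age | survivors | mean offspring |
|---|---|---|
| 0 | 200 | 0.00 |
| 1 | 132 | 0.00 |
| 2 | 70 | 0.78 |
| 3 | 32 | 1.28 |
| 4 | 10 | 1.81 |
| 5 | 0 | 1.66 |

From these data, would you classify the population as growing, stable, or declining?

declining

lx = nx/n0 = nx/200: 1, 0.66, 0.35, 0.16, 0.05, 0
R0 = Σ lx·mx = 0 + 0 + 0.273 + 0.2048 + 0.0905 + 0 = 0.5683
R0 < 1, so the population is declining.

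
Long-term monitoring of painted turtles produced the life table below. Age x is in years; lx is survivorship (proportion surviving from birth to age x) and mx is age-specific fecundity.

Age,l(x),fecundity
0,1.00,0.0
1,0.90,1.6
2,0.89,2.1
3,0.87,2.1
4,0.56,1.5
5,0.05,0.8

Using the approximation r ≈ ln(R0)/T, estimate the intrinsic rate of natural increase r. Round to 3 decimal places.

R0 = Σ lx·mx = 0 + 1.44 + 1.869 + 1.827 + 0.84 + 0.04 = 6.016
Σ x·lx·mx = 14.219; T = 14.219/6.016 = 2.36353…
r ≈ ln(R0)/T = ln(6.016)/2.36353… = 0.75921… → 0.759

0.759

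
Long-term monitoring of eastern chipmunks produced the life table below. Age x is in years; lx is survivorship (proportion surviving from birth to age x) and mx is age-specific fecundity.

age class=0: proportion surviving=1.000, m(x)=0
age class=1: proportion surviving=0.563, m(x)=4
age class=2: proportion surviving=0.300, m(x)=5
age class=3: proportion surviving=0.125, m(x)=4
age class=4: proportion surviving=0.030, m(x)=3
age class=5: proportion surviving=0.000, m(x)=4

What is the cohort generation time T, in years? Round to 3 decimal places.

1.638

lx·mx: 0, 2.252, 1.5, 0.5, 0.09, 0 → R0 = 4.342
x·lx·mx: 0, 2.252, 3, 1.5, 0.36, 0 → Σ = 7.112
T = 7.112 / 4.342 = 1.637955… → 1.638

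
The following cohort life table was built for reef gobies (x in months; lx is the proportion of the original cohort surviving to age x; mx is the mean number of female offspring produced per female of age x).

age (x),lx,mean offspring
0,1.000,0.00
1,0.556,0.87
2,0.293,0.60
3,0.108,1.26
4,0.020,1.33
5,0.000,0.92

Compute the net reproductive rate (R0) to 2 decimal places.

0.82

lx·mx by age: 0, 0.48372, 0.1758, 0.13608, 0.0266, 0
R0 = Σ lx·mx = 0.8222 → 0.82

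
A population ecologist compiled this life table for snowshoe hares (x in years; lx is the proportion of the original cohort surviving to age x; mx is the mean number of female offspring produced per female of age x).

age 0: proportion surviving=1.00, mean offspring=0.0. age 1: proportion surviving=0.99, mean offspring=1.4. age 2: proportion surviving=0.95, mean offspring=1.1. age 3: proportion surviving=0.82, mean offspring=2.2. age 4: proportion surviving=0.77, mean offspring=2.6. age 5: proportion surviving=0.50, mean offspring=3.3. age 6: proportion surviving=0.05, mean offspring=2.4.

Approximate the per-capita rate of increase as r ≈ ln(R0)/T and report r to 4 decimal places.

R0 = Σ lx·mx = 0 + 1.386 + 1.045 + 1.804 + 2.002 + 1.65 + 0.12 = 8.007
Σ x·lx·mx = 25.866; T = 25.866/8.007 = 3.23042…
r ≈ ln(R0)/T = ln(8.007)/3.23042… = 0.643976… → 0.6440

0.6440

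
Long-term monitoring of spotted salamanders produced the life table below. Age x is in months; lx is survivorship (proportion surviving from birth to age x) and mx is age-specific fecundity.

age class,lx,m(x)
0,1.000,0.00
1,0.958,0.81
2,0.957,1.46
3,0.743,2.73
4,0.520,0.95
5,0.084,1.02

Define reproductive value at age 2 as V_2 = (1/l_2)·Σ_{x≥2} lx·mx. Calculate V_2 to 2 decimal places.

lx·mx for x ≥ 2: 1.39722, 2.02839, 0.494, 0.08568 → sum = 4.00529
V_2 = 4.00529 / l_2 = 4.00529 / 0.957 = 4.185256… → 4.19

4.19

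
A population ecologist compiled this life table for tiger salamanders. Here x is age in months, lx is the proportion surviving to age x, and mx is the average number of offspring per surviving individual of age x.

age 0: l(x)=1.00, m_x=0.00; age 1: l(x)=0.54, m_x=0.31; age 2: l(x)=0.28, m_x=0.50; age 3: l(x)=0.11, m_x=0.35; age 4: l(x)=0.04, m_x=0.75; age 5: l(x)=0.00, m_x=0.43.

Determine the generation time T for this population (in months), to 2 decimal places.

1.82

lx·mx: 0, 0.1674, 0.14, 0.0385, 0.03, 0 → R0 = 0.3759
x·lx·mx: 0, 0.1674, 0.28, 0.1155, 0.12, 0 → Σ = 0.6829
T = 0.6829 / 0.3759 = 1.816707… → 1.82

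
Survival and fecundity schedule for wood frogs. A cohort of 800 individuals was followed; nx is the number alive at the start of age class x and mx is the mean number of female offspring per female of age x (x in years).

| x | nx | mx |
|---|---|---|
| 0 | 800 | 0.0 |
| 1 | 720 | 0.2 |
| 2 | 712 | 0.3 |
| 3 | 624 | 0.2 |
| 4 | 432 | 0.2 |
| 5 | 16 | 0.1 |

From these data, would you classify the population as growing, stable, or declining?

lx = nx/n0 = nx/800: 1, 0.9, 0.89, 0.78, 0.54, 0.02
R0 = Σ lx·mx = 0 + 0.18 + 0.267 + 0.156 + 0.108 + 0.002 = 0.713
R0 < 1, so the population is declining.

declining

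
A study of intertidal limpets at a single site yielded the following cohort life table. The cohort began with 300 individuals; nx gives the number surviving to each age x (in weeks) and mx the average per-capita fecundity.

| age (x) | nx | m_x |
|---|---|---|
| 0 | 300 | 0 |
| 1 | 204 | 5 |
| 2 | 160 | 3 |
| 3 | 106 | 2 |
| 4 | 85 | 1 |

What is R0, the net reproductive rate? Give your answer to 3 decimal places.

lx = nx/n0 = nx/300: 1, 0.68, 0.53333…, 0.35333…, 0.28333…
lx·mx by age: 0, 3.4, 1.6…, 0.706667…, 0.283333…
R0 = Σ lx·mx = 5.99… → 5.990

5.990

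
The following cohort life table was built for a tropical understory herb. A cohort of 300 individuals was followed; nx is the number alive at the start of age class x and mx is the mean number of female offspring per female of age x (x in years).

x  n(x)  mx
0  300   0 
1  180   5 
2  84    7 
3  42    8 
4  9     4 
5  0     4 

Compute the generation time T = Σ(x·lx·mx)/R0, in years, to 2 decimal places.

lx = nx/n0 = nx/300: 1, 0.6, 0.28, 0.14, 0.03, 0
lx·mx: 0, 3, 1.96, 1.12, 0.12, 0 → R0 = 6.2
x·lx·mx: 0, 3, 3.92, 3.36, 0.48, 0 → Σ = 10.76
T = 10.76 / 6.2 = 1.735484… → 1.74

1.74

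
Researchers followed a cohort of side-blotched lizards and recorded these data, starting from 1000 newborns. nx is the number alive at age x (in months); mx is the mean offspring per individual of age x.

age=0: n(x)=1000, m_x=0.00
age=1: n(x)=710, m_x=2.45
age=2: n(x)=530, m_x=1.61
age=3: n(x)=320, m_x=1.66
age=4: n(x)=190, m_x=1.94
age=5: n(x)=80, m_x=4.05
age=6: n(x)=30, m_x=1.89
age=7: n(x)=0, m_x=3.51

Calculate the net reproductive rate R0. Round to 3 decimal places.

3.873

lx = nx/n0 = nx/1000: 1, 0.71, 0.53, 0.32, 0.19, 0.08, 0.03, 0
lx·mx by age: 0, 1.7395, 0.8533, 0.5312, 0.3686, 0.324, 0.0567, 0
R0 = Σ lx·mx = 3.8733 → 3.873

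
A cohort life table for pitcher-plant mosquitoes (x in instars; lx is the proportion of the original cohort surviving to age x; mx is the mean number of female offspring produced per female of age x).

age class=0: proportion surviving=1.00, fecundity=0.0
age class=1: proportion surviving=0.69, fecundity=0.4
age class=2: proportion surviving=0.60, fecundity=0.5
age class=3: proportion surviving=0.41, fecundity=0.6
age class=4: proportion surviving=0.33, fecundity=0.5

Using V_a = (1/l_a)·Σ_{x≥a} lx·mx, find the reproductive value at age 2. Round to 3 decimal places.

lx·mx for x ≥ 2: 0.3, 0.246, 0.165 → sum = 0.711
V_2 = 0.711 / l_2 = 0.711 / 0.6 = 1.185 → 1.185

1.185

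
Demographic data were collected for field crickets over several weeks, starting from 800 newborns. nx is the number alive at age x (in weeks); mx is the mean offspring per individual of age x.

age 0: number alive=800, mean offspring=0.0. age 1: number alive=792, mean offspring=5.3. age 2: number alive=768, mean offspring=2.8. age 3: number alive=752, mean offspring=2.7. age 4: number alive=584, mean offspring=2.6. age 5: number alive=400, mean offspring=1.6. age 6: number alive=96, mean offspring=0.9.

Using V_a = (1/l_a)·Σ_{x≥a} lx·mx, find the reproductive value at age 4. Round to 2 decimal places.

lx = nx/n0 = nx/800: 1, 0.99, 0.96, 0.94, 0.73, 0.5, 0.12
lx·mx for x ≥ 4: 1.898, 0.8, 0.108 → sum = 2.806
V_4 = 2.806 / l_4 = 2.806 / 0.73 = 3.843836… → 3.84

3.84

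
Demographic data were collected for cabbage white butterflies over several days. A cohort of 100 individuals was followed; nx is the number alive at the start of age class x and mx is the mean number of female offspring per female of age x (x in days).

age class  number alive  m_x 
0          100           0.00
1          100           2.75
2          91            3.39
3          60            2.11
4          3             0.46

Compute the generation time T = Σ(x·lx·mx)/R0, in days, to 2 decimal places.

1.80

lx = nx/n0 = nx/100: 1, 1, 0.91, 0.6, 0.03
lx·mx: 0, 2.75, 3.0849, 1.266, 0.0138 → R0 = 7.1147
x·lx·mx: 0, 2.75, 6.1698, 3.798, 0.0552 → Σ = 12.773
T = 12.773 / 7.1147 = 1.795297… → 1.80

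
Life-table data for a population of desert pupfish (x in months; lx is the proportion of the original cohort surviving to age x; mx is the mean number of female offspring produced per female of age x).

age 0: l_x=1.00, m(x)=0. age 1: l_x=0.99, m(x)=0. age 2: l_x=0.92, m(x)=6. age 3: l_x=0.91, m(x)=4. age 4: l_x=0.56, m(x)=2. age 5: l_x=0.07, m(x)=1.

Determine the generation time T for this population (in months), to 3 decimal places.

2.588

lx·mx: 0, 0, 5.52, 3.64, 1.12, 0.07 → R0 = 10.35
x·lx·mx: 0, 0, 11.04, 10.92, 4.48, 0.35 → Σ = 26.79
T = 26.79 / 10.35 = 2.588406… → 2.588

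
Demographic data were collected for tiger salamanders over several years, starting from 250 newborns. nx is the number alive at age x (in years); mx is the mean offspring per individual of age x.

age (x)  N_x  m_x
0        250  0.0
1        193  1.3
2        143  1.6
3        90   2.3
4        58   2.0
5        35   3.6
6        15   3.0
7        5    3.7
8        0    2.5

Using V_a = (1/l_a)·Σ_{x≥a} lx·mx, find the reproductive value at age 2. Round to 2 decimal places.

lx = nx/n0 = nx/250: 1, 0.772, 0.572, 0.36, 0.232, 0.14, 0.06, 0.02, 0
lx·mx for x ≥ 2: 0.9152, 0.828, 0.464, 0.504, 0.18, 0.074, 0 → sum = 2.9652
V_2 = 2.9652 / l_2 = 2.9652 / 0.572 = 5.183916… → 5.18

5.18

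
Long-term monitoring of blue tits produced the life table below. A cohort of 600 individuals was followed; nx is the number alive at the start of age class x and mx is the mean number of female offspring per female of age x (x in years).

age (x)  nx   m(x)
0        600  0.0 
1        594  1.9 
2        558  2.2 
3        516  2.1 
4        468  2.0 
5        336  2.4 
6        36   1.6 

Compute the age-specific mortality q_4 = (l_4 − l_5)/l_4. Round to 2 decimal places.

0.28

lx = nx/n0 = nx/600: 1, 0.99, 0.93, 0.86, 0.78, 0.56, 0.06
q_4 = (l_4 − l_5) / l_4 = (0.78 − 0.56) / 0.78
     = 0.22 / 0.78 = 0.282051… → 0.28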